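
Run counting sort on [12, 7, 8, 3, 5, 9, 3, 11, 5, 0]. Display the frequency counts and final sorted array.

Count array: [1, 0, 0, 2, 0, 2, 0, 1, 1, 1, 0, 1, 1]
(count[i] = number of elements equal to i)
Cumulative count: [1, 1, 1, 3, 3, 5, 5, 6, 7, 8, 8, 9, 10]
Sorted: [0, 3, 3, 5, 5, 7, 8, 9, 11, 12]


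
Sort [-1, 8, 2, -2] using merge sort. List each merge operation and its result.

Divide and conquer:
  Merge [-1] + [8] -> [-1, 8]
  Merge [2] + [-2] -> [-2, 2]
  Merge [-1, 8] + [-2, 2] -> [-2, -1, 2, 8]


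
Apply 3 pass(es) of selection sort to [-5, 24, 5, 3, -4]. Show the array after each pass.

Pass 1: Select minimum -5 at index 0, swap -> [-5, 24, 5, 3, -4]
Pass 2: Select minimum -4 at index 4, swap -> [-5, -4, 5, 3, 24]
Pass 3: Select minimum 3 at index 3, swap -> [-5, -4, 3, 5, 24]


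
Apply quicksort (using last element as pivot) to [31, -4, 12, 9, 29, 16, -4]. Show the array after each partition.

Partition 1: pivot=-4 at index 1 -> [-4, -4, 12, 9, 29, 16, 31]
Partition 2: pivot=31 at index 6 -> [-4, -4, 12, 9, 29, 16, 31]
Partition 3: pivot=16 at index 4 -> [-4, -4, 12, 9, 16, 29, 31]
Partition 4: pivot=9 at index 2 -> [-4, -4, 9, 12, 16, 29, 31]


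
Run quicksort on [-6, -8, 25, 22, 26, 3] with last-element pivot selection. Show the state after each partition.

Partition 1: pivot=3 at index 2 -> [-6, -8, 3, 22, 26, 25]
Partition 2: pivot=-8 at index 0 -> [-8, -6, 3, 22, 26, 25]
Partition 3: pivot=25 at index 4 -> [-8, -6, 3, 22, 25, 26]


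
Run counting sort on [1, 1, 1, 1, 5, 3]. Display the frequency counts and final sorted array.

Count array: [0, 4, 0, 1, 0, 1]
(count[i] = number of elements equal to i)
Cumulative count: [0, 4, 4, 5, 5, 6]
Sorted: [1, 1, 1, 1, 3, 5]


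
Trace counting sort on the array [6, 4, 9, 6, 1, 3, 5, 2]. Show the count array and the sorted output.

Count array: [0, 1, 1, 1, 1, 1, 2, 0, 0, 1]
(count[i] = number of elements equal to i)
Cumulative count: [0, 1, 2, 3, 4, 5, 7, 7, 7, 8]
Sorted: [1, 2, 3, 4, 5, 6, 6, 9]


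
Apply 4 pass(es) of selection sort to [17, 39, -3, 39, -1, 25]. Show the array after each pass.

Pass 1: Select minimum -3 at index 2, swap -> [-3, 39, 17, 39, -1, 25]
Pass 2: Select minimum -1 at index 4, swap -> [-3, -1, 17, 39, 39, 25]
Pass 3: Select minimum 17 at index 2, swap -> [-3, -1, 17, 39, 39, 25]
Pass 4: Select minimum 25 at index 5, swap -> [-3, -1, 17, 25, 39, 39]


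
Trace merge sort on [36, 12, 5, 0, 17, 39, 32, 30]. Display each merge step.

Divide and conquer:
  Merge [36] + [12] -> [12, 36]
  Merge [5] + [0] -> [0, 5]
  Merge [12, 36] + [0, 5] -> [0, 5, 12, 36]
  Merge [17] + [39] -> [17, 39]
  Merge [32] + [30] -> [30, 32]
  Merge [17, 39] + [30, 32] -> [17, 30, 32, 39]
  Merge [0, 5, 12, 36] + [17, 30, 32, 39] -> [0, 5, 12, 17, 30, 32, 36, 39]


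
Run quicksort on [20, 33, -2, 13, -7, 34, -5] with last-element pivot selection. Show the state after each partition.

Partition 1: pivot=-5 at index 1 -> [-7, -5, -2, 13, 20, 34, 33]
Partition 2: pivot=33 at index 5 -> [-7, -5, -2, 13, 20, 33, 34]
Partition 3: pivot=20 at index 4 -> [-7, -5, -2, 13, 20, 33, 34]
Partition 4: pivot=13 at index 3 -> [-7, -5, -2, 13, 20, 33, 34]


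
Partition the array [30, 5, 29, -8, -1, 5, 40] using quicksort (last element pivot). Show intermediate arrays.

Partition 1: pivot=40 at index 6 -> [30, 5, 29, -8, -1, 5, 40]
Partition 2: pivot=5 at index 3 -> [5, -8, -1, 5, 29, 30, 40]
Partition 3: pivot=-1 at index 1 -> [-8, -1, 5, 5, 29, 30, 40]
Partition 4: pivot=30 at index 5 -> [-8, -1, 5, 5, 29, 30, 40]


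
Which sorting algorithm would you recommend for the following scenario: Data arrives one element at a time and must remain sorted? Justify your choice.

Best choice: Insertion sort
Reason: Insertion sort naturally handles online/streaming input by inserting each new element into sorted position


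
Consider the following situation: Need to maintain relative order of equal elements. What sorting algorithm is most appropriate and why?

Best choice: Merge sort or Insertion sort
Reason: Both are stable; quicksort and heapsort are not stable


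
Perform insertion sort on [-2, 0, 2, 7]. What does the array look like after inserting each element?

First element -2 is already 'sorted'
Insert 0: shifted 0 elements -> [-2, 0, 2, 7]
Insert 2: shifted 0 elements -> [-2, 0, 2, 7]
Insert 7: shifted 0 elements -> [-2, 0, 2, 7]


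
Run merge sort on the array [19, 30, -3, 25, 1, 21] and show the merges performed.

Divide and conquer:
  Merge [30] + [-3] -> [-3, 30]
  Merge [19] + [-3, 30] -> [-3, 19, 30]
  Merge [1] + [21] -> [1, 21]
  Merge [25] + [1, 21] -> [1, 21, 25]
  Merge [-3, 19, 30] + [1, 21, 25] -> [-3, 1, 19, 21, 25, 30]


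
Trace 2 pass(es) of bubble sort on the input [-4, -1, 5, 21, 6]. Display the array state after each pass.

After pass 1: [-4, -1, 5, 6, 21] (1 swaps)
After pass 2: [-4, -1, 5, 6, 21] (0 swaps)
Total swaps: 1


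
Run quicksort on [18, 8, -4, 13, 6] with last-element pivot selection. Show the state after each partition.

Partition 1: pivot=6 at index 1 -> [-4, 6, 18, 13, 8]
Partition 2: pivot=8 at index 2 -> [-4, 6, 8, 13, 18]
Partition 3: pivot=18 at index 4 -> [-4, 6, 8, 13, 18]


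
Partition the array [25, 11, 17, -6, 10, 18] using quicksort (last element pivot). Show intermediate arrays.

Partition 1: pivot=18 at index 4 -> [11, 17, -6, 10, 18, 25]
Partition 2: pivot=10 at index 1 -> [-6, 10, 11, 17, 18, 25]
Partition 3: pivot=17 at index 3 -> [-6, 10, 11, 17, 18, 25]


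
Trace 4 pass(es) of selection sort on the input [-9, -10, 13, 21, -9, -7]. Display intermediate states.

Pass 1: Select minimum -10 at index 1, swap -> [-10, -9, 13, 21, -9, -7]
Pass 2: Select minimum -9 at index 1, swap -> [-10, -9, 13, 21, -9, -7]
Pass 3: Select minimum -9 at index 4, swap -> [-10, -9, -9, 21, 13, -7]
Pass 4: Select minimum -7 at index 5, swap -> [-10, -9, -9, -7, 13, 21]


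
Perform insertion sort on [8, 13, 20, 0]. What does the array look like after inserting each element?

First element 8 is already 'sorted'
Insert 13: shifted 0 elements -> [8, 13, 20, 0]
Insert 20: shifted 0 elements -> [8, 13, 20, 0]
Insert 0: shifted 3 elements -> [0, 8, 13, 20]


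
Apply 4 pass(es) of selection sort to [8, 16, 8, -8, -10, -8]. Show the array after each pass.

Pass 1: Select minimum -10 at index 4, swap -> [-10, 16, 8, -8, 8, -8]
Pass 2: Select minimum -8 at index 3, swap -> [-10, -8, 8, 16, 8, -8]
Pass 3: Select minimum -8 at index 5, swap -> [-10, -8, -8, 16, 8, 8]
Pass 4: Select minimum 8 at index 4, swap -> [-10, -8, -8, 8, 16, 8]


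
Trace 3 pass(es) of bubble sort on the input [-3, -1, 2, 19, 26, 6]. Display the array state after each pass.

After pass 1: [-3, -1, 2, 19, 6, 26] (1 swaps)
After pass 2: [-3, -1, 2, 6, 19, 26] (1 swaps)
After pass 3: [-3, -1, 2, 6, 19, 26] (0 swaps)
Total swaps: 2


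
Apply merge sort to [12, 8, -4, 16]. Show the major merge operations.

Divide and conquer:
  Merge [12] + [8] -> [8, 12]
  Merge [-4] + [16] -> [-4, 16]
  Merge [8, 12] + [-4, 16] -> [-4, 8, 12, 16]


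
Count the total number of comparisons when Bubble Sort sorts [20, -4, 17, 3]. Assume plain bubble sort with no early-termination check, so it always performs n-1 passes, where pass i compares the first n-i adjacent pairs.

Pass 1: compare adjacent pairs (0,1)..(2,3) = 3 comparison(s), 3 swap(s) -> [-4, 17, 3, 20]
Pass 2: compare adjacent pairs (0,1)..(1,2) = 2 comparison(s), 1 swap(s) -> [-4, 3, 17, 20]
Pass 3: compare adjacent pairs (0,1)..(0,1) = 1 comparison(s), 0 swap(s) -> [-4, 3, 17, 20]
Total comparisons: 3 + 2 + 1 = 6


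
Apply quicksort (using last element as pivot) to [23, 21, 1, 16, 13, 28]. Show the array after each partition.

Partition 1: pivot=28 at index 5 -> [23, 21, 1, 16, 13, 28]
Partition 2: pivot=13 at index 1 -> [1, 13, 23, 16, 21, 28]
Partition 3: pivot=21 at index 3 -> [1, 13, 16, 21, 23, 28]


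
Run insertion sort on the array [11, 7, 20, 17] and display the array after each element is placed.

First element 11 is already 'sorted'
Insert 7: shifted 1 elements -> [7, 11, 20, 17]
Insert 20: shifted 0 elements -> [7, 11, 20, 17]
Insert 17: shifted 1 elements -> [7, 11, 17, 20]


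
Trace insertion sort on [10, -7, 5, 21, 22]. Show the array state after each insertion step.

First element 10 is already 'sorted'
Insert -7: shifted 1 elements -> [-7, 10, 5, 21, 22]
Insert 5: shifted 1 elements -> [-7, 5, 10, 21, 22]
Insert 21: shifted 0 elements -> [-7, 5, 10, 21, 22]
Insert 22: shifted 0 elements -> [-7, 5, 10, 21, 22]


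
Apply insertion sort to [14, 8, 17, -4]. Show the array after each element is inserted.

First element 14 is already 'sorted'
Insert 8: shifted 1 elements -> [8, 14, 17, -4]
Insert 17: shifted 0 elements -> [8, 14, 17, -4]
Insert -4: shifted 3 elements -> [-4, 8, 14, 17]


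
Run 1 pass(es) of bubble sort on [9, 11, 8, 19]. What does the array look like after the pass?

After pass 1: [9, 8, 11, 19] (1 swaps)
Total swaps: 1


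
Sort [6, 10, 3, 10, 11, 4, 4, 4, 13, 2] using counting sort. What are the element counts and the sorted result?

Count array: [0, 0, 1, 1, 3, 0, 1, 0, 0, 0, 2, 1, 0, 1]
(count[i] = number of elements equal to i)
Cumulative count: [0, 0, 1, 2, 5, 5, 6, 6, 6, 6, 8, 9, 9, 10]
Sorted: [2, 3, 4, 4, 4, 6, 10, 10, 11, 13]


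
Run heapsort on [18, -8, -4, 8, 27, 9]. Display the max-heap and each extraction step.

Build heap: [27, 18, 9, 8, -8, -4]
Extract 27: [18, 8, 9, -4, -8, 27]
Extract 18: [9, 8, -8, -4, 18, 27]
Extract 9: [8, -4, -8, 9, 18, 27]
Extract 8: [-4, -8, 8, 9, 18, 27]
Extract -4: [-8, -4, 8, 9, 18, 27]


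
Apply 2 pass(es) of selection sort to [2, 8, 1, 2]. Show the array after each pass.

Pass 1: Select minimum 1 at index 2, swap -> [1, 8, 2, 2]
Pass 2: Select minimum 2 at index 2, swap -> [1, 2, 8, 2]


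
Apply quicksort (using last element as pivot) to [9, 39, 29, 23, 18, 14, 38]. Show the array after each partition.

Partition 1: pivot=38 at index 5 -> [9, 29, 23, 18, 14, 38, 39]
Partition 2: pivot=14 at index 1 -> [9, 14, 23, 18, 29, 38, 39]
Partition 3: pivot=29 at index 4 -> [9, 14, 23, 18, 29, 38, 39]
Partition 4: pivot=18 at index 2 -> [9, 14, 18, 23, 29, 38, 39]


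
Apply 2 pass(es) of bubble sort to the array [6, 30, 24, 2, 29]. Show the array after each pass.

After pass 1: [6, 24, 2, 29, 30] (3 swaps)
After pass 2: [6, 2, 24, 29, 30] (1 swaps)
Total swaps: 4


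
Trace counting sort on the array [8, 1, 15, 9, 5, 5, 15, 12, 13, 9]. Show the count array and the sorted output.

Count array: [0, 1, 0, 0, 0, 2, 0, 0, 1, 2, 0, 0, 1, 1, 0, 2]
(count[i] = number of elements equal to i)
Cumulative count: [0, 1, 1, 1, 1, 3, 3, 3, 4, 6, 6, 6, 7, 8, 8, 10]
Sorted: [1, 5, 5, 8, 9, 9, 12, 13, 15, 15]


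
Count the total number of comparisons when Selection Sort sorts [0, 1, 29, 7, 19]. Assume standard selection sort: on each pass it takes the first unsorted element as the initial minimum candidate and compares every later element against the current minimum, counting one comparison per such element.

Pass 1: scan indices 1..4 for the minimum = 4 comparison(s); min is 0, place at index 0 -> [0, 1, 29, 7, 19]
Pass 2: scan indices 2..4 for the minimum = 3 comparison(s); min is 1, place at index 1 -> [0, 1, 29, 7, 19]
Pass 3: scan indices 3..4 for the minimum = 2 comparison(s); min is 7, place at index 2 -> [0, 1, 7, 29, 19]
Pass 4: scan indices 4..4 for the minimum = 1 comparison(s); min is 19, place at index 3 -> [0, 1, 7, 19, 29]
Selection sort always scans the whole unsorted suffix, so the count is (n-1) + (n-2) + ... + 1 = n(n-1)/2 = 5*4/2 = 10 regardless of the input order.
Total comparisons: 4 + 3 + 2 + 1 = 10


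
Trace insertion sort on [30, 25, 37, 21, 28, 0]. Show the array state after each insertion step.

First element 30 is already 'sorted'
Insert 25: shifted 1 elements -> [25, 30, 37, 21, 28, 0]
Insert 37: shifted 0 elements -> [25, 30, 37, 21, 28, 0]
Insert 21: shifted 3 elements -> [21, 25, 30, 37, 28, 0]
Insert 28: shifted 2 elements -> [21, 25, 28, 30, 37, 0]
Insert 0: shifted 5 elements -> [0, 21, 25, 28, 30, 37]


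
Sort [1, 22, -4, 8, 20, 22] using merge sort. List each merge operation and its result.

Divide and conquer:
  Merge [22] + [-4] -> [-4, 22]
  Merge [1] + [-4, 22] -> [-4, 1, 22]
  Merge [20] + [22] -> [20, 22]
  Merge [8] + [20, 22] -> [8, 20, 22]
  Merge [-4, 1, 22] + [8, 20, 22] -> [-4, 1, 8, 20, 22, 22]


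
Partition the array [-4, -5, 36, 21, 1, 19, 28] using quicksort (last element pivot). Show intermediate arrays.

Partition 1: pivot=28 at index 5 -> [-4, -5, 21, 1, 19, 28, 36]
Partition 2: pivot=19 at index 3 -> [-4, -5, 1, 19, 21, 28, 36]
Partition 3: pivot=1 at index 2 -> [-4, -5, 1, 19, 21, 28, 36]
Partition 4: pivot=-5 at index 0 -> [-5, -4, 1, 19, 21, 28, 36]


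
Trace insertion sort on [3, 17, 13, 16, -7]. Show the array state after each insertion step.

First element 3 is already 'sorted'
Insert 17: shifted 0 elements -> [3, 17, 13, 16, -7]
Insert 13: shifted 1 elements -> [3, 13, 17, 16, -7]
Insert 16: shifted 1 elements -> [3, 13, 16, 17, -7]
Insert -7: shifted 4 elements -> [-7, 3, 13, 16, 17]


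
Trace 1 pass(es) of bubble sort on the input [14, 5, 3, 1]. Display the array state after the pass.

After pass 1: [5, 3, 1, 14] (3 swaps)
Total swaps: 3


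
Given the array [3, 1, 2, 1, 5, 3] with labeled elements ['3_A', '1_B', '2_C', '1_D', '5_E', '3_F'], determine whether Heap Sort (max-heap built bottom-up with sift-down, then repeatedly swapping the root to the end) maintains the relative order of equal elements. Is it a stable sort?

Trace Heap Sort on the labeled array (the key is the number; the letter only tracks identity):
  Build max-heap: [5_E, 3_A, 3_F, 1_D, 1_B, 2_C]
  Swap root 5_E to index 5, re-heapify first 5 -> [3_A, 2_C, 3_F, 1_D, 1_B, 5_E]
  Swap root 3_A to index 4, re-heapify first 4 -> [3_F, 2_C, 1_B, 1_D, 3_A, 5_E]
  Swap root 3_F to index 3, re-heapify first 3 -> [2_C, 1_D, 1_B, 3_F, 3_A, 5_E]
  Swap root 2_C to index 2, re-heapify first 2 -> [1_B, 1_D, 2_C, 3_F, 3_A, 5_E]
  Swap root 1_B to index 1, re-heapify first 1 -> [1_D, 1_B, 2_C, 3_F, 3_A, 5_E]
Final order: [1_D, 1_B, 2_C, 3_F, 3_A, 5_E]
Equal keys:
  value 1: originally 1_B, 1_D; after sorting 1_D, 1_B -> order changed
  value 3: originally 3_A, 3_F; after sorting 3_F, 3_A -> order changed
Equal keys were reordered, so Heap Sort is not stable: heap construction and root-to-end swaps move elements without regard to the original order of equal keys. (One such input is enough; an unstable sort may happen to preserve order on other inputs, but it gives no guarantee.)
Answer: Not stable


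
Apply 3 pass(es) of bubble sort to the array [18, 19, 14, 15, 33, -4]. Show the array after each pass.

After pass 1: [18, 14, 15, 19, -4, 33] (3 swaps)
After pass 2: [14, 15, 18, -4, 19, 33] (3 swaps)
After pass 3: [14, 15, -4, 18, 19, 33] (1 swaps)
Total swaps: 7


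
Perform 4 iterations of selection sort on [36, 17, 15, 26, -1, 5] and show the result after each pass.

Pass 1: Select minimum -1 at index 4, swap -> [-1, 17, 15, 26, 36, 5]
Pass 2: Select minimum 5 at index 5, swap -> [-1, 5, 15, 26, 36, 17]
Pass 3: Select minimum 15 at index 2, swap -> [-1, 5, 15, 26, 36, 17]
Pass 4: Select minimum 17 at index 5, swap -> [-1, 5, 15, 17, 36, 26]


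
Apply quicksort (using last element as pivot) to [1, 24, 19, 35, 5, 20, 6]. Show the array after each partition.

Partition 1: pivot=6 at index 2 -> [1, 5, 6, 35, 24, 20, 19]
Partition 2: pivot=5 at index 1 -> [1, 5, 6, 35, 24, 20, 19]
Partition 3: pivot=19 at index 3 -> [1, 5, 6, 19, 24, 20, 35]
Partition 4: pivot=35 at index 6 -> [1, 5, 6, 19, 24, 20, 35]
Partition 5: pivot=20 at index 4 -> [1, 5, 6, 19, 20, 24, 35]


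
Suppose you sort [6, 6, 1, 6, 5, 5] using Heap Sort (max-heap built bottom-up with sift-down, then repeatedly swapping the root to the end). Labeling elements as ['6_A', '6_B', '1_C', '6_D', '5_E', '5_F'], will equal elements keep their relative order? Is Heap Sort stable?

Trace Heap Sort on the labeled array (the key is the number; the letter only tracks identity):
  Build max-heap: [6_A, 6_B, 5_F, 6_D, 5_E, 1_C]
  Swap root 6_A to index 5, re-heapify first 5 -> [6_B, 6_D, 5_F, 1_C, 5_E, 6_A]
  Swap root 6_B to index 4, re-heapify first 4 -> [6_D, 5_E, 5_F, 1_C, 6_B, 6_A]
  Swap root 6_D to index 3, re-heapify first 3 -> [5_E, 1_C, 5_F, 6_D, 6_B, 6_A]
  Swap root 5_E to index 2, re-heapify first 2 -> [5_F, 1_C, 5_E, 6_D, 6_B, 6_A]
  Swap root 5_F to index 1, re-heapify first 1 -> [1_C, 5_F, 5_E, 6_D, 6_B, 6_A]
Final order: [1_C, 5_F, 5_E, 6_D, 6_B, 6_A]
Equal keys:
  value 5: originally 5_E, 5_F; after sorting 5_F, 5_E -> order changed
  value 6: originally 6_A, 6_B, 6_D; after sorting 6_D, 6_B, 6_A -> order changed
Equal keys were reordered, so Heap Sort is not stable: heap construction and root-to-end swaps move elements without regard to the original order of equal keys. (One such input is enough; an unstable sort may happen to preserve order on other inputs, but it gives no guarantee.)
Answer: Not stable


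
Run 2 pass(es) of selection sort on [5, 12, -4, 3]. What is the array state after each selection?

Pass 1: Select minimum -4 at index 2, swap -> [-4, 12, 5, 3]
Pass 2: Select minimum 3 at index 3, swap -> [-4, 3, 5, 12]


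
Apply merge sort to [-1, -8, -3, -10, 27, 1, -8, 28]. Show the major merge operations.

Divide and conquer:
  Merge [-1] + [-8] -> [-8, -1]
  Merge [-3] + [-10] -> [-10, -3]
  Merge [-8, -1] + [-10, -3] -> [-10, -8, -3, -1]
  Merge [27] + [1] -> [1, 27]
  Merge [-8] + [28] -> [-8, 28]
  Merge [1, 27] + [-8, 28] -> [-8, 1, 27, 28]
  Merge [-10, -8, -3, -1] + [-8, 1, 27, 28] -> [-10, -8, -8, -3, -1, 1, 27, 28]


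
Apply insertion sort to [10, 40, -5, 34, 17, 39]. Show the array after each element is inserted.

First element 10 is already 'sorted'
Insert 40: shifted 0 elements -> [10, 40, -5, 34, 17, 39]
Insert -5: shifted 2 elements -> [-5, 10, 40, 34, 17, 39]
Insert 34: shifted 1 elements -> [-5, 10, 34, 40, 17, 39]
Insert 17: shifted 2 elements -> [-5, 10, 17, 34, 40, 39]
Insert 39: shifted 1 elements -> [-5, 10, 17, 34, 39, 40]


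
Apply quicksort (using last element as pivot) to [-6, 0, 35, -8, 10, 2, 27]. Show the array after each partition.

Partition 1: pivot=27 at index 5 -> [-6, 0, -8, 10, 2, 27, 35]
Partition 2: pivot=2 at index 3 -> [-6, 0, -8, 2, 10, 27, 35]
Partition 3: pivot=-8 at index 0 -> [-8, 0, -6, 2, 10, 27, 35]
Partition 4: pivot=-6 at index 1 -> [-8, -6, 0, 2, 10, 27, 35]


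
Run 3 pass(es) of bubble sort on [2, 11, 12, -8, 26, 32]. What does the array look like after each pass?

After pass 1: [2, 11, -8, 12, 26, 32] (1 swaps)
After pass 2: [2, -8, 11, 12, 26, 32] (1 swaps)
After pass 3: [-8, 2, 11, 12, 26, 32] (1 swaps)
Total swaps: 3


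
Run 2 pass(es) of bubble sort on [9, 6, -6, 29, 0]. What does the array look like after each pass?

After pass 1: [6, -6, 9, 0, 29] (3 swaps)
After pass 2: [-6, 6, 0, 9, 29] (2 swaps)
Total swaps: 5


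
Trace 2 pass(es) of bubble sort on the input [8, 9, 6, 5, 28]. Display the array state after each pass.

After pass 1: [8, 6, 5, 9, 28] (2 swaps)
After pass 2: [6, 5, 8, 9, 28] (2 swaps)
Total swaps: 4


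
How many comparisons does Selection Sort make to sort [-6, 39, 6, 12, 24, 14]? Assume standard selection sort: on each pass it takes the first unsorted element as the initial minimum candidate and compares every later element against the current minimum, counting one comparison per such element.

Pass 1: scan indices 1..5 for the minimum = 5 comparison(s); min is -6, place at index 0 -> [-6, 39, 6, 12, 24, 14]
Pass 2: scan indices 2..5 for the minimum = 4 comparison(s); min is 6, place at index 1 -> [-6, 6, 39, 12, 24, 14]
Pass 3: scan indices 3..5 for the minimum = 3 comparison(s); min is 12, place at index 2 -> [-6, 6, 12, 39, 24, 14]
Pass 4: scan indices 4..5 for the minimum = 2 comparison(s); min is 14, place at index 3 -> [-6, 6, 12, 14, 24, 39]
Pass 5: scan indices 5..5 for the minimum = 1 comparison(s); min is 24, place at index 4 -> [-6, 6, 12, 14, 24, 39]
Selection sort always scans the whole unsorted suffix, so the count is (n-1) + (n-2) + ... + 1 = n(n-1)/2 = 6*5/2 = 15 regardless of the input order.
Total comparisons: 5 + 4 + 3 + 2 + 1 = 15


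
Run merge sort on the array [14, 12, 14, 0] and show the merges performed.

Divide and conquer:
  Merge [14] + [12] -> [12, 14]
  Merge [14] + [0] -> [0, 14]
  Merge [12, 14] + [0, 14] -> [0, 12, 14, 14]


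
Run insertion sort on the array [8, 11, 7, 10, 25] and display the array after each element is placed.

First element 8 is already 'sorted'
Insert 11: shifted 0 elements -> [8, 11, 7, 10, 25]
Insert 7: shifted 2 elements -> [7, 8, 11, 10, 25]
Insert 10: shifted 1 elements -> [7, 8, 10, 11, 25]
Insert 25: shifted 0 elements -> [7, 8, 10, 11, 25]


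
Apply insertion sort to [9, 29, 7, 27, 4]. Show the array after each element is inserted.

First element 9 is already 'sorted'
Insert 29: shifted 0 elements -> [9, 29, 7, 27, 4]
Insert 7: shifted 2 elements -> [7, 9, 29, 27, 4]
Insert 27: shifted 1 elements -> [7, 9, 27, 29, 4]
Insert 4: shifted 4 elements -> [4, 7, 9, 27, 29]


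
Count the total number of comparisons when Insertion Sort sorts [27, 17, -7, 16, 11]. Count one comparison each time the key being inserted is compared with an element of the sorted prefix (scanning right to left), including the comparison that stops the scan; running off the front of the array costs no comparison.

Insert 17: 27 > 17 (shift), reached front = 1 comparison(s) -> [17, 27, -7, 16, 11]
Insert -7: 27 > -7 (shift), 17 > -7 (shift), reached front = 2 comparison(s) -> [-7, 17, 27, 16, 11]
Insert 16: 27 > 16 (shift), 17 > 16 (shift), -7 <= 16 (stop) = 3 comparison(s) -> [-7, 16, 17, 27, 11]
Insert 11: 27 > 11 (shift), 17 > 11 (shift), 16 > 11 (shift), -7 <= 11 (stop) = 4 comparison(s) -> [-7, 11, 16, 17, 27]
Total comparisons: 1 + 2 + 3 + 4 = 10


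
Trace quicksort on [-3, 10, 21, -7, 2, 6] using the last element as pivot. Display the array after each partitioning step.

Partition 1: pivot=6 at index 3 -> [-3, -7, 2, 6, 21, 10]
Partition 2: pivot=2 at index 2 -> [-3, -7, 2, 6, 21, 10]
Partition 3: pivot=-7 at index 0 -> [-7, -3, 2, 6, 21, 10]
Partition 4: pivot=10 at index 4 -> [-7, -3, 2, 6, 10, 21]


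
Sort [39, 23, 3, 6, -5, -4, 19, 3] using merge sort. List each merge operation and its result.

Divide and conquer:
  Merge [39] + [23] -> [23, 39]
  Merge [3] + [6] -> [3, 6]
  Merge [23, 39] + [3, 6] -> [3, 6, 23, 39]
  Merge [-5] + [-4] -> [-5, -4]
  Merge [19] + [3] -> [3, 19]
  Merge [-5, -4] + [3, 19] -> [-5, -4, 3, 19]
  Merge [3, 6, 23, 39] + [-5, -4, 3, 19] -> [-5, -4, 3, 3, 6, 19, 23, 39]


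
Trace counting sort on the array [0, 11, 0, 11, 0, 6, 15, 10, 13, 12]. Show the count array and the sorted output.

Count array: [3, 0, 0, 0, 0, 0, 1, 0, 0, 0, 1, 2, 1, 1, 0, 1]
(count[i] = number of elements equal to i)
Cumulative count: [3, 3, 3, 3, 3, 3, 4, 4, 4, 4, 5, 7, 8, 9, 9, 10]
Sorted: [0, 0, 0, 6, 10, 11, 11, 12, 13, 15]


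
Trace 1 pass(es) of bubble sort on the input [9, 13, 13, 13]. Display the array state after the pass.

After pass 1: [9, 13, 13, 13] (0 swaps)
Total swaps: 0


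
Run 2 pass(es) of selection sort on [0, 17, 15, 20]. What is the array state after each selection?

Pass 1: Select minimum 0 at index 0, swap -> [0, 17, 15, 20]
Pass 2: Select minimum 15 at index 2, swap -> [0, 15, 17, 20]


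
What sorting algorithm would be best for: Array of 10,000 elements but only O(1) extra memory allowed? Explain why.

Best choice: Heapsort
Reason: Heapsort rearranges the array in place using O(1) auxiliary space and still guarantees O(n log n) time; quicksort partitions in place but needs Theta(log n) stack space for recursion (O(n) in the worst case), and mergesort requires O(n) auxiliary space


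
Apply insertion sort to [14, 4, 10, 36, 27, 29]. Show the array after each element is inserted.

First element 14 is already 'sorted'
Insert 4: shifted 1 elements -> [4, 14, 10, 36, 27, 29]
Insert 10: shifted 1 elements -> [4, 10, 14, 36, 27, 29]
Insert 36: shifted 0 elements -> [4, 10, 14, 36, 27, 29]
Insert 27: shifted 1 elements -> [4, 10, 14, 27, 36, 29]
Insert 29: shifted 1 elements -> [4, 10, 14, 27, 29, 36]


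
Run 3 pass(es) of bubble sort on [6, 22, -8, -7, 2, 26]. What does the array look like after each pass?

After pass 1: [6, -8, -7, 2, 22, 26] (3 swaps)
After pass 2: [-8, -7, 2, 6, 22, 26] (3 swaps)
After pass 3: [-8, -7, 2, 6, 22, 26] (0 swaps)
Total swaps: 6


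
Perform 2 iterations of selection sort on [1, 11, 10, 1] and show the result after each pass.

Pass 1: Select minimum 1 at index 0, swap -> [1, 11, 10, 1]
Pass 2: Select minimum 1 at index 3, swap -> [1, 1, 10, 11]


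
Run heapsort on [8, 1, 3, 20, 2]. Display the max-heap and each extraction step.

Build heap: [20, 8, 3, 1, 2]
Extract 20: [8, 2, 3, 1, 20]
Extract 8: [3, 2, 1, 8, 20]
Extract 3: [2, 1, 3, 8, 20]
Extract 2: [1, 2, 3, 8, 20]


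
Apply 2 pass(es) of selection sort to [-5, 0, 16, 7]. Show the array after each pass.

Pass 1: Select minimum -5 at index 0, swap -> [-5, 0, 16, 7]
Pass 2: Select minimum 0 at index 1, swap -> [-5, 0, 16, 7]


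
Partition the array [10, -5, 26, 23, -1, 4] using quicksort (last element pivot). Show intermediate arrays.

Partition 1: pivot=4 at index 2 -> [-5, -1, 4, 23, 10, 26]
Partition 2: pivot=-1 at index 1 -> [-5, -1, 4, 23, 10, 26]
Partition 3: pivot=26 at index 5 -> [-5, -1, 4, 23, 10, 26]
Partition 4: pivot=10 at index 3 -> [-5, -1, 4, 10, 23, 26]


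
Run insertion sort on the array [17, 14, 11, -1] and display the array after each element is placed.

First element 17 is already 'sorted'
Insert 14: shifted 1 elements -> [14, 17, 11, -1]
Insert 11: shifted 2 elements -> [11, 14, 17, -1]
Insert -1: shifted 3 elements -> [-1, 11, 14, 17]


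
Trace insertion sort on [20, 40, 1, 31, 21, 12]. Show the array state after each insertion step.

First element 20 is already 'sorted'
Insert 40: shifted 0 elements -> [20, 40, 1, 31, 21, 12]
Insert 1: shifted 2 elements -> [1, 20, 40, 31, 21, 12]
Insert 31: shifted 1 elements -> [1, 20, 31, 40, 21, 12]
Insert 21: shifted 2 elements -> [1, 20, 21, 31, 40, 12]
Insert 12: shifted 4 elements -> [1, 12, 20, 21, 31, 40]


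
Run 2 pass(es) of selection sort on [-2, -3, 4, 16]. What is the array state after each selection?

Pass 1: Select minimum -3 at index 1, swap -> [-3, -2, 4, 16]
Pass 2: Select minimum -2 at index 1, swap -> [-3, -2, 4, 16]


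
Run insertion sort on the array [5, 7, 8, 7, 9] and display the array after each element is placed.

First element 5 is already 'sorted'
Insert 7: shifted 0 elements -> [5, 7, 8, 7, 9]
Insert 8: shifted 0 elements -> [5, 7, 8, 7, 9]
Insert 7: shifted 1 elements -> [5, 7, 7, 8, 9]
Insert 9: shifted 0 elements -> [5, 7, 7, 8, 9]


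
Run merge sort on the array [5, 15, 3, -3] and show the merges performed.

Divide and conquer:
  Merge [5] + [15] -> [5, 15]
  Merge [3] + [-3] -> [-3, 3]
  Merge [5, 15] + [-3, 3] -> [-3, 3, 5, 15]


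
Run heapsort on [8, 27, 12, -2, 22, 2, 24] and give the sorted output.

Build heap: [27, 22, 24, -2, 8, 2, 12]
Extract 27: [24, 22, 12, -2, 8, 2, 27]
Extract 24: [22, 8, 12, -2, 2, 24, 27]
Extract 22: [12, 8, 2, -2, 22, 24, 27]
Extract 12: [8, -2, 2, 12, 22, 24, 27]
Extract 8: [2, -2, 8, 12, 22, 24, 27]
Extract 2: [-2, 2, 8, 12, 22, 24, 27]


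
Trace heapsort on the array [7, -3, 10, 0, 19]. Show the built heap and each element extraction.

Build heap: [19, 7, 10, 0, -3]
Extract 19: [10, 7, -3, 0, 19]
Extract 10: [7, 0, -3, 10, 19]
Extract 7: [0, -3, 7, 10, 19]
Extract 0: [-3, 0, 7, 10, 19]


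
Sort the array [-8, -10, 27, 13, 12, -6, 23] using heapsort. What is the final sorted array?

Build heap: [27, 13, 23, -10, 12, -6, -8]
Extract 27: [23, 13, -6, -10, 12, -8, 27]
Extract 23: [13, 12, -6, -10, -8, 23, 27]
Extract 13: [12, -8, -6, -10, 13, 23, 27]
Extract 12: [-6, -8, -10, 12, 13, 23, 27]
Extract -6: [-8, -10, -6, 12, 13, 23, 27]
Extract -8: [-10, -8, -6, 12, 13, 23, 27]


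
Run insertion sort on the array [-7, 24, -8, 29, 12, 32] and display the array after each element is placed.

First element -7 is already 'sorted'
Insert 24: shifted 0 elements -> [-7, 24, -8, 29, 12, 32]
Insert -8: shifted 2 elements -> [-8, -7, 24, 29, 12, 32]
Insert 29: shifted 0 elements -> [-8, -7, 24, 29, 12, 32]
Insert 12: shifted 2 elements -> [-8, -7, 12, 24, 29, 32]
Insert 32: shifted 0 elements -> [-8, -7, 12, 24, 29, 32]


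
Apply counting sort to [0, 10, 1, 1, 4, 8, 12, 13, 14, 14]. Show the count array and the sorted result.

Count array: [1, 2, 0, 0, 1, 0, 0, 0, 1, 0, 1, 0, 1, 1, 2]
(count[i] = number of elements equal to i)
Cumulative count: [1, 3, 3, 3, 4, 4, 4, 4, 5, 5, 6, 6, 7, 8, 10]
Sorted: [0, 1, 1, 4, 8, 10, 12, 13, 14, 14]


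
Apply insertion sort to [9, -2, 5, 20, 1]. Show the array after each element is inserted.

First element 9 is already 'sorted'
Insert -2: shifted 1 elements -> [-2, 9, 5, 20, 1]
Insert 5: shifted 1 elements -> [-2, 5, 9, 20, 1]
Insert 20: shifted 0 elements -> [-2, 5, 9, 20, 1]
Insert 1: shifted 3 elements -> [-2, 1, 5, 9, 20]


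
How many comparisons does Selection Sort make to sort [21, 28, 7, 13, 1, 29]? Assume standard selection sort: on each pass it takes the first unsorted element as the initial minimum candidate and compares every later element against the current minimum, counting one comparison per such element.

Pass 1: scan indices 1..5 for the minimum = 5 comparison(s); min is 1, place at index 0 -> [1, 28, 7, 13, 21, 29]
Pass 2: scan indices 2..5 for the minimum = 4 comparison(s); min is 7, place at index 1 -> [1, 7, 28, 13, 21, 29]
Pass 3: scan indices 3..5 for the minimum = 3 comparison(s); min is 13, place at index 2 -> [1, 7, 13, 28, 21, 29]
Pass 4: scan indices 4..5 for the minimum = 2 comparison(s); min is 21, place at index 3 -> [1, 7, 13, 21, 28, 29]
Pass 5: scan indices 5..5 for the minimum = 1 comparison(s); min is 28, place at index 4 -> [1, 7, 13, 21, 28, 29]
Selection sort always scans the whole unsorted suffix, so the count is (n-1) + (n-2) + ... + 1 = n(n-1)/2 = 6*5/2 = 15 regardless of the input order.
Total comparisons: 5 + 4 + 3 + 2 + 1 = 15


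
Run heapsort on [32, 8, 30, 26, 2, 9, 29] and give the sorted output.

Build heap: [32, 26, 30, 8, 2, 9, 29]
Extract 32: [30, 26, 29, 8, 2, 9, 32]
Extract 30: [29, 26, 9, 8, 2, 30, 32]
Extract 29: [26, 8, 9, 2, 29, 30, 32]
Extract 26: [9, 8, 2, 26, 29, 30, 32]
Extract 9: [8, 2, 9, 26, 29, 30, 32]
Extract 8: [2, 8, 9, 26, 29, 30, 32]


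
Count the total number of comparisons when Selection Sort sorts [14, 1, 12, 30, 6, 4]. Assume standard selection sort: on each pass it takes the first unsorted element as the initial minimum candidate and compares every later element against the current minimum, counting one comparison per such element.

Pass 1: scan indices 1..5 for the minimum = 5 comparison(s); min is 1, place at index 0 -> [1, 14, 12, 30, 6, 4]
Pass 2: scan indices 2..5 for the minimum = 4 comparison(s); min is 4, place at index 1 -> [1, 4, 12, 30, 6, 14]
Pass 3: scan indices 3..5 for the minimum = 3 comparison(s); min is 6, place at index 2 -> [1, 4, 6, 30, 12, 14]
Pass 4: scan indices 4..5 for the minimum = 2 comparison(s); min is 12, place at index 3 -> [1, 4, 6, 12, 30, 14]
Pass 5: scan indices 5..5 for the minimum = 1 comparison(s); min is 14, place at index 4 -> [1, 4, 6, 12, 14, 30]
Selection sort always scans the whole unsorted suffix, so the count is (n-1) + (n-2) + ... + 1 = n(n-1)/2 = 6*5/2 = 15 regardless of the input order.
Total comparisons: 5 + 4 + 3 + 2 + 1 = 15


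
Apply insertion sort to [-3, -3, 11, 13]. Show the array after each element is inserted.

First element -3 is already 'sorted'
Insert -3: shifted 0 elements -> [-3, -3, 11, 13]
Insert 11: shifted 0 elements -> [-3, -3, 11, 13]
Insert 13: shifted 0 elements -> [-3, -3, 11, 13]


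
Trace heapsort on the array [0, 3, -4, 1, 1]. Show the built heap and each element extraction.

Build heap: [3, 1, -4, 0, 1]
Extract 3: [1, 1, -4, 0, 3]
Extract 1: [1, 0, -4, 1, 3]
Extract 1: [0, -4, 1, 1, 3]
Extract 0: [-4, 0, 1, 1, 3]


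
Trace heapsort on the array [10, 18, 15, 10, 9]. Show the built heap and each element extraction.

Build heap: [18, 10, 15, 10, 9]
Extract 18: [15, 10, 9, 10, 18]
Extract 15: [10, 10, 9, 15, 18]
Extract 10: [10, 9, 10, 15, 18]
Extract 10: [9, 10, 10, 15, 18]


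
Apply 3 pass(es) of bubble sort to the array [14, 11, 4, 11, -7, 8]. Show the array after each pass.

After pass 1: [11, 4, 11, -7, 8, 14] (5 swaps)
After pass 2: [4, 11, -7, 8, 11, 14] (3 swaps)
After pass 3: [4, -7, 8, 11, 11, 14] (2 swaps)
Total swaps: 10


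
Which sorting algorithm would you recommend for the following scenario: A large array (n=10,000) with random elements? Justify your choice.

Best choice: Quicksort or Mergesort
Reason: Both have O(n log n) average case; quicksort has lower constant factors


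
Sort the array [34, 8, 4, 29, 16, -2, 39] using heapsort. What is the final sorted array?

Build heap: [39, 29, 34, 8, 16, -2, 4]
Extract 39: [34, 29, 4, 8, 16, -2, 39]
Extract 34: [29, 16, 4, 8, -2, 34, 39]
Extract 29: [16, 8, 4, -2, 29, 34, 39]
Extract 16: [8, -2, 4, 16, 29, 34, 39]
Extract 8: [4, -2, 8, 16, 29, 34, 39]
Extract 4: [-2, 4, 8, 16, 29, 34, 39]


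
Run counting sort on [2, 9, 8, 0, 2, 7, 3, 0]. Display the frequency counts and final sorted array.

Count array: [2, 0, 2, 1, 0, 0, 0, 1, 1, 1]
(count[i] = number of elements equal to i)
Cumulative count: [2, 2, 4, 5, 5, 5, 5, 6, 7, 8]
Sorted: [0, 0, 2, 2, 3, 7, 8, 9]


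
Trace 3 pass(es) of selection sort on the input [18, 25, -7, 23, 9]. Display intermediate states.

Pass 1: Select minimum -7 at index 2, swap -> [-7, 25, 18, 23, 9]
Pass 2: Select minimum 9 at index 4, swap -> [-7, 9, 18, 23, 25]
Pass 3: Select minimum 18 at index 2, swap -> [-7, 9, 18, 23, 25]


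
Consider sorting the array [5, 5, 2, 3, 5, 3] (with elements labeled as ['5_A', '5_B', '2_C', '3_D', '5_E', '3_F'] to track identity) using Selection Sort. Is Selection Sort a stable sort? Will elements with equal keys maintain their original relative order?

Trace Selection Sort on the labeled array (the key is the number; the letter only tracks identity):
  Pass 1: minimum of unsorted part is 2_C at index 2; swap it with 5_A at index 0 -> [2_C, 5_B, 5_A, 3_D, 5_E, 3_F]
  Pass 2: minimum of unsorted part is 3_D at index 3; swap it with 5_B at index 1 -> [2_C, 3_D, 5_A, 5_B, 5_E, 3_F]
  Pass 3: minimum of unsorted part is 3_F at index 5; swap it with 5_A at index 2 -> [2_C, 3_D, 3_F, 5_B, 5_E, 5_A]
  Pass 4: minimum 5_B is already at index 3; no swap -> [2_C, 3_D, 3_F, 5_B, 5_E, 5_A]
  Pass 5: minimum 5_E is already at index 4; no swap -> [2_C, 3_D, 3_F, 5_B, 5_E, 5_A]
Final order: [2_C, 3_D, 3_F, 5_B, 5_E, 5_A]
Equal keys:
  value 3: originally 3_D, 3_F; after sorting 3_D, 3_F -> order preserved
  value 5: originally 5_A, 5_B, 5_E; after sorting 5_B, 5_E, 5_A -> order changed
Equal keys were reordered, so Selection Sort is not stable: the long-range swap that moves the minimum into place can carry an element past an equal key. (One such input is enough; an unstable sort may happen to preserve order on other inputs, but it gives no guarantee.)
Answer: Not stable


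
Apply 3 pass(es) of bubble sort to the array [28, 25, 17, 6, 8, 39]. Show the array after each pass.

After pass 1: [25, 17, 6, 8, 28, 39] (4 swaps)
After pass 2: [17, 6, 8, 25, 28, 39] (3 swaps)
After pass 3: [6, 8, 17, 25, 28, 39] (2 swaps)
Total swaps: 9


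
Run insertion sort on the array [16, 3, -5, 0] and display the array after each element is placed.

First element 16 is already 'sorted'
Insert 3: shifted 1 elements -> [3, 16, -5, 0]
Insert -5: shifted 2 elements -> [-5, 3, 16, 0]
Insert 0: shifted 2 elements -> [-5, 0, 3, 16]


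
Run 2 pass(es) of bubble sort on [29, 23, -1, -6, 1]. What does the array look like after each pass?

After pass 1: [23, -1, -6, 1, 29] (4 swaps)
After pass 2: [-1, -6, 1, 23, 29] (3 swaps)
Total swaps: 7


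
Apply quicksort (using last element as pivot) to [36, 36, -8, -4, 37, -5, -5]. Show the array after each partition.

Partition 1: pivot=-5 at index 2 -> [-8, -5, -5, -4, 37, 36, 36]
Partition 2: pivot=-5 at index 1 -> [-8, -5, -5, -4, 37, 36, 36]
Partition 3: pivot=36 at index 5 -> [-8, -5, -5, -4, 36, 36, 37]
Partition 4: pivot=36 at index 4 -> [-8, -5, -5, -4, 36, 36, 37]


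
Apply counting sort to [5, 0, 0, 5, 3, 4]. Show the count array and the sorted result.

Count array: [2, 0, 0, 1, 1, 2]
(count[i] = number of elements equal to i)
Cumulative count: [2, 2, 2, 3, 4, 6]
Sorted: [0, 0, 3, 4, 5, 5]


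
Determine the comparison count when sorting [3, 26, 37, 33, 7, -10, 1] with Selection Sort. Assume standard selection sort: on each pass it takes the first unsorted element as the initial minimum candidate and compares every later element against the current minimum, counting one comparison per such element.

Pass 1: scan indices 1..6 for the minimum = 6 comparison(s); min is -10, place at index 0 -> [-10, 26, 37, 33, 7, 3, 1]
Pass 2: scan indices 2..6 for the minimum = 5 comparison(s); min is 1, place at index 1 -> [-10, 1, 37, 33, 7, 3, 26]
Pass 3: scan indices 3..6 for the minimum = 4 comparison(s); min is 3, place at index 2 -> [-10, 1, 3, 33, 7, 37, 26]
Pass 4: scan indices 4..6 for the minimum = 3 comparison(s); min is 7, place at index 3 -> [-10, 1, 3, 7, 33, 37, 26]
Pass 5: scan indices 5..6 for the minimum = 2 comparison(s); min is 26, place at index 4 -> [-10, 1, 3, 7, 26, 37, 33]
Pass 6: scan indices 6..6 for the minimum = 1 comparison(s); min is 33, place at index 5 -> [-10, 1, 3, 7, 26, 33, 37]
Selection sort always scans the whole unsorted suffix, so the count is (n-1) + (n-2) + ... + 1 = n(n-1)/2 = 7*6/2 = 21 regardless of the input order.
Total comparisons: 6 + 5 + 4 + 3 + 2 + 1 = 21


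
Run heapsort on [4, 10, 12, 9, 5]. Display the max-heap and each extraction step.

Build heap: [12, 10, 4, 9, 5]
Extract 12: [10, 9, 4, 5, 12]
Extract 10: [9, 5, 4, 10, 12]
Extract 9: [5, 4, 9, 10, 12]
Extract 5: [4, 5, 9, 10, 12]


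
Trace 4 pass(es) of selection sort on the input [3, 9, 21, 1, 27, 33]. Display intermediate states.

Pass 1: Select minimum 1 at index 3, swap -> [1, 9, 21, 3, 27, 33]
Pass 2: Select minimum 3 at index 3, swap -> [1, 3, 21, 9, 27, 33]
Pass 3: Select minimum 9 at index 3, swap -> [1, 3, 9, 21, 27, 33]
Pass 4: Select minimum 21 at index 3, swap -> [1, 3, 9, 21, 27, 33]


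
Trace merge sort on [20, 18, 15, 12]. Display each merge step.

Divide and conquer:
  Merge [20] + [18] -> [18, 20]
  Merge [15] + [12] -> [12, 15]
  Merge [18, 20] + [12, 15] -> [12, 15, 18, 20]


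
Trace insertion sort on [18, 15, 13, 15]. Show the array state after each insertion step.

First element 18 is already 'sorted'
Insert 15: shifted 1 elements -> [15, 18, 13, 15]
Insert 13: shifted 2 elements -> [13, 15, 18, 15]
Insert 15: shifted 1 elements -> [13, 15, 15, 18]


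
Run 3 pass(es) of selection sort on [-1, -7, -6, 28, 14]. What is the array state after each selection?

Pass 1: Select minimum -7 at index 1, swap -> [-7, -1, -6, 28, 14]
Pass 2: Select minimum -6 at index 2, swap -> [-7, -6, -1, 28, 14]
Pass 3: Select minimum -1 at index 2, swap -> [-7, -6, -1, 28, 14]


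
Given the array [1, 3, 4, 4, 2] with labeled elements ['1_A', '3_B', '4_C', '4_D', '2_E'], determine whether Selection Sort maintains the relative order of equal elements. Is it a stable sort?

Trace Selection Sort on the labeled array (the key is the number; the letter only tracks identity):
  Pass 1: minimum 1_A is already at index 0; no swap -> [1_A, 3_B, 4_C, 4_D, 2_E]
  Pass 2: minimum of unsorted part is 2_E at index 4; swap it with 3_B at index 1 -> [1_A, 2_E, 4_C, 4_D, 3_B]
  Pass 3: minimum of unsorted part is 3_B at index 4; swap it with 4_C at index 2 -> [1_A, 2_E, 3_B, 4_D, 4_C]
  Pass 4: minimum 4_D is already at index 3; no swap -> [1_A, 2_E, 3_B, 4_D, 4_C]
Final order: [1_A, 2_E, 3_B, 4_D, 4_C]
Equal keys:
  value 4: originally 4_C, 4_D; after sorting 4_D, 4_C -> order changed
Equal keys were reordered, so Selection Sort is not stable: the long-range swap that moves the minimum into place can carry an element past an equal key. (One such input is enough; an unstable sort may happen to preserve order on other inputs, but it gives no guarantee.)
Answer: Not stable
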